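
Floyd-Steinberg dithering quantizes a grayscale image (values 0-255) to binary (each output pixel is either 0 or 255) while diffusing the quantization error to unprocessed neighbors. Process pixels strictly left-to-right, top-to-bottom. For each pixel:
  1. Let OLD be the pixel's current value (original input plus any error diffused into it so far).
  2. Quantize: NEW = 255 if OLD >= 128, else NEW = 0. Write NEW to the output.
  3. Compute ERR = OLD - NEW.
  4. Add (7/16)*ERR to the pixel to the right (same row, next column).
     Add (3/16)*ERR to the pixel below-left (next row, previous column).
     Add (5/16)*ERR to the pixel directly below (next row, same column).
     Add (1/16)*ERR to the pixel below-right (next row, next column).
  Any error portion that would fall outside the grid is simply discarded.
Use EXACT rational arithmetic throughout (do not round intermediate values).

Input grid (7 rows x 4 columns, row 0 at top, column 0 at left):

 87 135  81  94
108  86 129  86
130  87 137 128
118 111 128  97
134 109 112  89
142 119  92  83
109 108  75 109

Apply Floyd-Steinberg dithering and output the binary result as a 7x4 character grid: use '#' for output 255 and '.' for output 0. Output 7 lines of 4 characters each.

Answer: .#..
..#.
#.##
.#..
#.#.
.#..
#..#

Derivation:
(0,0): OLD=87 → NEW=0, ERR=87
(0,1): OLD=2769/16 → NEW=255, ERR=-1311/16
(0,2): OLD=11559/256 → NEW=0, ERR=11559/256
(0,3): OLD=465937/4096 → NEW=0, ERR=465937/4096
(1,0): OLD=30675/256 → NEW=0, ERR=30675/256
(1,1): OLD=259525/2048 → NEW=0, ERR=259525/2048
(1,2): OLD=14074409/65536 → NEW=255, ERR=-2637271/65536
(1,3): OLD=111950703/1048576 → NEW=0, ERR=111950703/1048576
(2,0): OLD=6265415/32768 → NEW=255, ERR=-2090425/32768
(2,1): OLD=103425149/1048576 → NEW=0, ERR=103425149/1048576
(2,2): OLD=410025233/2097152 → NEW=255, ERR=-124748527/2097152
(2,3): OLD=4456841965/33554432 → NEW=255, ERR=-4099538195/33554432
(3,0): OLD=1955518935/16777216 → NEW=0, ERR=1955518935/16777216
(3,1): OLD=47694717833/268435456 → NEW=255, ERR=-20756323447/268435456
(3,2): OLD=252710413943/4294967296 → NEW=0, ERR=252710413943/4294967296
(3,3): OLD=5555572712897/68719476736 → NEW=0, ERR=5555572712897/68719476736
(4,0): OLD=669698162123/4294967296 → NEW=255, ERR=-425518498357/4294967296
(4,1): OLD=2055015844577/34359738368 → NEW=0, ERR=2055015844577/34359738368
(4,2): OLD=183485456586689/1099511627776 → NEW=255, ERR=-96890008496191/1099511627776
(4,3): OLD=1396614181480855/17592186044416 → NEW=0, ERR=1396614181480855/17592186044416
(5,0): OLD=67209633171547/549755813888 → NEW=0, ERR=67209633171547/549755813888
(5,1): OLD=2963604777751517/17592186044416 → NEW=255, ERR=-1522402663574563/17592186044416
(5,2): OLD=397802787172785/8796093022208 → NEW=0, ERR=397802787172785/8796093022208
(5,3): OLD=34364492858868657/281474976710656 → NEW=0, ERR=34364492858868657/281474976710656
(6,0): OLD=36867105778185335/281474976710656 → NEW=255, ERR=-34909013283031945/281474976710656
(6,1): OLD=192833853441244337/4503599627370496 → NEW=0, ERR=192833853441244337/4503599627370496
(6,2): OLD=9032292237446242567/72057594037927936 → NEW=0, ERR=9032292237446242567/72057594037927936
(6,3): OLD=236139840956141354033/1152921504606846976 → NEW=255, ERR=-57855142718604624847/1152921504606846976
Row 0: .#..
Row 1: ..#.
Row 2: #.##
Row 3: .#..
Row 4: #.#.
Row 5: .#..
Row 6: #..#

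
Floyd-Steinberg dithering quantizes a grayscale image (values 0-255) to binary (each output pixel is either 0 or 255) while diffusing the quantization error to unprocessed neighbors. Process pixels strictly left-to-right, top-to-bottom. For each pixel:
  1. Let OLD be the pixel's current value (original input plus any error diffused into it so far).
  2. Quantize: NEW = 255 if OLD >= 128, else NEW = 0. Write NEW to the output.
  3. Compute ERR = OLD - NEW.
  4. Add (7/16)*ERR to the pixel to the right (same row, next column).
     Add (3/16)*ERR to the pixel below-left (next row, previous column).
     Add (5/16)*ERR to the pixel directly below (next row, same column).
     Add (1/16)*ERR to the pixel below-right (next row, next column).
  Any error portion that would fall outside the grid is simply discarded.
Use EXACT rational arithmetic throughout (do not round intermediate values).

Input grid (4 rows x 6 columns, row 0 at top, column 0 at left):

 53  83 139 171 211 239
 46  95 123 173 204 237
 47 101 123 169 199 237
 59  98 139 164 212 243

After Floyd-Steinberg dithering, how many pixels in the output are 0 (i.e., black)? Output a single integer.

(0,0): OLD=53 → NEW=0, ERR=53
(0,1): OLD=1699/16 → NEW=0, ERR=1699/16
(0,2): OLD=47477/256 → NEW=255, ERR=-17803/256
(0,3): OLD=575795/4096 → NEW=255, ERR=-468685/4096
(0,4): OLD=10547301/65536 → NEW=255, ERR=-6164379/65536
(0,5): OLD=207459011/1048576 → NEW=255, ERR=-59927869/1048576
(1,0): OLD=21113/256 → NEW=0, ERR=21113/256
(1,1): OLD=316495/2048 → NEW=255, ERR=-205745/2048
(1,2): OLD=2785147/65536 → NEW=0, ERR=2785147/65536
(1,3): OLD=35088543/262144 → NEW=255, ERR=-31758177/262144
(1,4): OLD=1740405821/16777216 → NEW=0, ERR=1740405821/16777216
(1,5): OLD=69429733275/268435456 → NEW=255, ERR=978691995/268435456
(2,0): OLD=1767381/32768 → NEW=0, ERR=1767381/32768
(2,1): OLD=111490679/1048576 → NEW=0, ERR=111490679/1048576
(2,2): OLD=2580404517/16777216 → NEW=255, ERR=-1697785563/16777216
(2,3): OLD=14626345789/134217728 → NEW=0, ERR=14626345789/134217728
(2,4): OLD=1169115501367/4294967296 → NEW=255, ERR=73898840887/4294967296
(2,5): OLD=17327647122417/68719476736 → NEW=255, ERR=-195819445263/68719476736
(3,0): OLD=1607108741/16777216 → NEW=0, ERR=1607108741/16777216
(3,1): OLD=21143616289/134217728 → NEW=255, ERR=-13081904351/134217728
(3,2): OLD=98582659187/1073741824 → NEW=0, ERR=98582659187/1073741824
(3,3): OLD=16157587386713/68719476736 → NEW=255, ERR=-1365879180967/68719476736
(3,4): OLD=118174224400441/549755813888 → NEW=255, ERR=-22013508140999/549755813888
(3,5): OLD=1984982321232567/8796093022208 → NEW=255, ERR=-258021399430473/8796093022208
Output grid:
  Row 0: ..####  (2 black, running=2)
  Row 1: .#.#.#  (3 black, running=5)
  Row 2: ..#.##  (3 black, running=8)
  Row 3: .#.###  (2 black, running=10)

Answer: 10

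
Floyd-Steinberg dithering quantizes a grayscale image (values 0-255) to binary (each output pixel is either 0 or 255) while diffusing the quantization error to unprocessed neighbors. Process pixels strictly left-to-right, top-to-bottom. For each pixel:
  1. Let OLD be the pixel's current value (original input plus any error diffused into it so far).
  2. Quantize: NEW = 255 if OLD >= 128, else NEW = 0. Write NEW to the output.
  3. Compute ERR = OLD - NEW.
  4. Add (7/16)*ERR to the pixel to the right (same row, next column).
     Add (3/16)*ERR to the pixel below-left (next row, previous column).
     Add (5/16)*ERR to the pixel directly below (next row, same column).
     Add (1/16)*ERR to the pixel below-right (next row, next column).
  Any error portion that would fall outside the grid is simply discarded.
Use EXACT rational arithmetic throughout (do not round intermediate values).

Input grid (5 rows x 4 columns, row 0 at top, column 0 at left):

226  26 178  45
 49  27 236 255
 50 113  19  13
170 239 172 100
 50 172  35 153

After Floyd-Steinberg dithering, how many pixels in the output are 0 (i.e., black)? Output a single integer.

(0,0): OLD=226 → NEW=255, ERR=-29
(0,1): OLD=213/16 → NEW=0, ERR=213/16
(0,2): OLD=47059/256 → NEW=255, ERR=-18221/256
(0,3): OLD=56773/4096 → NEW=0, ERR=56773/4096
(1,0): OLD=10863/256 → NEW=0, ERR=10863/256
(1,1): OLD=70793/2048 → NEW=0, ERR=70793/2048
(1,2): OLD=15224765/65536 → NEW=255, ERR=-1486915/65536
(1,3): OLD=256855739/1048576 → NEW=255, ERR=-10531141/1048576
(2,0): OLD=2285299/32768 → NEW=0, ERR=2285299/32768
(2,1): OLD=160130337/1048576 → NEW=255, ERR=-107256543/1048576
(2,2): OLD=-68291163/2097152 → NEW=0, ERR=-68291163/2097152
(2,3): OLD=-194723215/33554432 → NEW=0, ERR=-194723215/33554432
(3,0): OLD=2896004931/16777216 → NEW=255, ERR=-1382185149/16777216
(3,1): OLD=45431339677/268435456 → NEW=255, ERR=-23019701603/268435456
(3,2): OLD=501759087203/4294967296 → NEW=0, ERR=501759087203/4294967296
(3,3): OLD=10119778124597/68719476736 → NEW=255, ERR=-7403688443083/68719476736
(4,0): OLD=35114448071/4294967296 → NEW=0, ERR=35114448071/4294967296
(4,1): OLD=5687706435157/34359738368 → NEW=255, ERR=-3074026848683/34359738368
(4,2): OLD=7483149127221/1099511627776 → NEW=0, ERR=7483149127221/1099511627776
(4,3): OLD=2280141759563523/17592186044416 → NEW=255, ERR=-2205865681762557/17592186044416
Output grid:
  Row 0: #.#.  (2 black, running=2)
  Row 1: ..##  (2 black, running=4)
  Row 2: .#..  (3 black, running=7)
  Row 3: ##.#  (1 black, running=8)
  Row 4: .#.#  (2 black, running=10)

Answer: 10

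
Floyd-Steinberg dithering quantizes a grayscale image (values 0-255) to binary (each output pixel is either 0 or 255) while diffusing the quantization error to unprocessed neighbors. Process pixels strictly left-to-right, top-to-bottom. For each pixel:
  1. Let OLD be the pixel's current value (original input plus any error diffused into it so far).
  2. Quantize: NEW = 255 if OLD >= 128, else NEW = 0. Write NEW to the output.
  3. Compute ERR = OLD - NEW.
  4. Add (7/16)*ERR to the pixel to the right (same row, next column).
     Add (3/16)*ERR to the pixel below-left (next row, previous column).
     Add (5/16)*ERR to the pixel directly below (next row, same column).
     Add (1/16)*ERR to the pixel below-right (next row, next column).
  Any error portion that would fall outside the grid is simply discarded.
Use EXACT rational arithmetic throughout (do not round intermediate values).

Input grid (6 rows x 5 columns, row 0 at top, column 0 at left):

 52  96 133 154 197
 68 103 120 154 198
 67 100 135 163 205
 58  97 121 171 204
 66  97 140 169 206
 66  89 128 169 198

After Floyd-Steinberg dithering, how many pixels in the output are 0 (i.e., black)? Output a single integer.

(0,0): OLD=52 → NEW=0, ERR=52
(0,1): OLD=475/4 → NEW=0, ERR=475/4
(0,2): OLD=11837/64 → NEW=255, ERR=-4483/64
(0,3): OLD=126315/1024 → NEW=0, ERR=126315/1024
(0,4): OLD=4111853/16384 → NEW=255, ERR=-66067/16384
(1,0): OLD=6817/64 → NEW=0, ERR=6817/64
(1,1): OLD=90535/512 → NEW=255, ERR=-40025/512
(1,2): OLD=1547635/16384 → NEW=0, ERR=1547635/16384
(1,3): OLD=14990743/65536 → NEW=255, ERR=-1720937/65536
(1,4): OLD=202334309/1048576 → NEW=255, ERR=-65052571/1048576
(2,0): OLD=701469/8192 → NEW=0, ERR=701469/8192
(2,1): OLD=36019023/262144 → NEW=255, ERR=-30827697/262144
(2,2): OLD=433103917/4194304 → NEW=0, ERR=433103917/4194304
(2,3): OLD=13035336119/67108864 → NEW=255, ERR=-4077424201/67108864
(2,4): OLD=168996042305/1073741824 → NEW=255, ERR=-104808122815/1073741824
(3,0): OLD=263021581/4194304 → NEW=0, ERR=263021581/4194304
(3,1): OLD=3771479497/33554432 → NEW=0, ERR=3771479497/33554432
(3,2): OLD=197247623987/1073741824 → NEW=255, ERR=-76556541133/1073741824
(3,3): OLD=234014767595/2147483648 → NEW=0, ERR=234014767595/2147483648
(3,4): OLD=7468931197655/34359738368 → NEW=255, ERR=-1292802086185/34359738368
(4,0): OLD=57268781923/536870912 → NEW=0, ERR=57268781923/536870912
(4,1): OLD=2909310878627/17179869184 → NEW=255, ERR=-1471555763293/17179869184
(4,2): OLD=29604845263213/274877906944 → NEW=0, ERR=29604845263213/274877906944
(4,3): OLD=1049647503881379/4398046511104 → NEW=255, ERR=-71854356450141/4398046511104
(4,4): OLD=13644849714323957/70368744177664 → NEW=255, ERR=-4299180050980363/70368744177664
(5,0): OLD=22890279676105/274877906944 → NEW=0, ERR=22890279676105/274877906944
(5,1): OLD=276034894145883/2199023255552 → NEW=0, ERR=276034894145883/2199023255552
(5,2): OLD=14647794049086963/70368744177664 → NEW=255, ERR=-3296235716217357/70368744177664
(5,3): OLD=39034096490328029/281474976710656 → NEW=255, ERR=-32742022570889251/281474976710656
(5,4): OLD=571936288390717167/4503599627370496 → NEW=0, ERR=571936288390717167/4503599627370496
Output grid:
  Row 0: ..#.#  (3 black, running=3)
  Row 1: .#.##  (2 black, running=5)
  Row 2: .#.##  (2 black, running=7)
  Row 3: ..#.#  (3 black, running=10)
  Row 4: .#.##  (2 black, running=12)
  Row 5: ..##.  (3 black, running=15)

Answer: 15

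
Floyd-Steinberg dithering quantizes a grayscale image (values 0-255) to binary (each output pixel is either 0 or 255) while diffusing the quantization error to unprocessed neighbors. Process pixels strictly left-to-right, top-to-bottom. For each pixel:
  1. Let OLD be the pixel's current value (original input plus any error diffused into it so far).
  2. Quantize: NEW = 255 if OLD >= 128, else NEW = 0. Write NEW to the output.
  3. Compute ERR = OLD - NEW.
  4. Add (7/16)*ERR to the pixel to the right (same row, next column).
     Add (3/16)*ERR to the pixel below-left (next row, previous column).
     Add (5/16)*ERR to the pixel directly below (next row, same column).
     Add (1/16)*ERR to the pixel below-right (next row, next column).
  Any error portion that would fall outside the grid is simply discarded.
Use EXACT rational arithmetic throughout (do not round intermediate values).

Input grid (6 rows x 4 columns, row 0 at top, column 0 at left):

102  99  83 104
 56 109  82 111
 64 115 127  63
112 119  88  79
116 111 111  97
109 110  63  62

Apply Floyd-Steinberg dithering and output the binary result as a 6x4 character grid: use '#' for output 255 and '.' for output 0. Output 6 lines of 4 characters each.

Answer: .#..
..#.
.#.#
#...
.##.
....

Derivation:
(0,0): OLD=102 → NEW=0, ERR=102
(0,1): OLD=1149/8 → NEW=255, ERR=-891/8
(0,2): OLD=4387/128 → NEW=0, ERR=4387/128
(0,3): OLD=243701/2048 → NEW=0, ERR=243701/2048
(1,0): OLD=8575/128 → NEW=0, ERR=8575/128
(1,1): OLD=119097/1024 → NEW=0, ERR=119097/1024
(1,2): OLD=5208301/32768 → NEW=255, ERR=-3147539/32768
(1,3): OLD=56782347/524288 → NEW=0, ERR=56782347/524288
(2,0): OLD=1748867/16384 → NEW=0, ERR=1748867/16384
(2,1): OLD=96585361/524288 → NEW=255, ERR=-37108079/524288
(2,2): OLD=98139781/1048576 → NEW=0, ERR=98139781/1048576
(2,3): OLD=2211045297/16777216 → NEW=255, ERR=-2067144783/16777216
(3,0): OLD=1108018579/8388608 → NEW=255, ERR=-1031076461/8388608
(3,1): OLD=9036502733/134217728 → NEW=0, ERR=9036502733/134217728
(3,2): OLD=255932396979/2147483648 → NEW=0, ERR=255932396979/2147483648
(3,3): OLD=3383963720293/34359738368 → NEW=0, ERR=3383963720293/34359738368
(4,0): OLD=193731494487/2147483648 → NEW=0, ERR=193731494487/2147483648
(4,1): OLD=3198406627909/17179869184 → NEW=255, ERR=-1182460014011/17179869184
(4,2): OLD=77408282764261/549755813888 → NEW=255, ERR=-62779449777179/549755813888
(4,3): OLD=750000665963987/8796093022208 → NEW=0, ERR=750000665963987/8796093022208
(5,0): OLD=34163571594343/274877906944 → NEW=0, ERR=34163571594343/274877906944
(5,1): OLD=1117923545779057/8796093022208 → NEW=0, ERR=1117923545779057/8796093022208
(5,2): OLD=416067283605721/4398046511104 → NEW=0, ERR=416067283605721/4398046511104
(5,3): OLD=17296198381895501/140737488355328 → NEW=0, ERR=17296198381895501/140737488355328
Row 0: .#..
Row 1: ..#.
Row 2: .#.#
Row 3: #...
Row 4: .##.
Row 5: ....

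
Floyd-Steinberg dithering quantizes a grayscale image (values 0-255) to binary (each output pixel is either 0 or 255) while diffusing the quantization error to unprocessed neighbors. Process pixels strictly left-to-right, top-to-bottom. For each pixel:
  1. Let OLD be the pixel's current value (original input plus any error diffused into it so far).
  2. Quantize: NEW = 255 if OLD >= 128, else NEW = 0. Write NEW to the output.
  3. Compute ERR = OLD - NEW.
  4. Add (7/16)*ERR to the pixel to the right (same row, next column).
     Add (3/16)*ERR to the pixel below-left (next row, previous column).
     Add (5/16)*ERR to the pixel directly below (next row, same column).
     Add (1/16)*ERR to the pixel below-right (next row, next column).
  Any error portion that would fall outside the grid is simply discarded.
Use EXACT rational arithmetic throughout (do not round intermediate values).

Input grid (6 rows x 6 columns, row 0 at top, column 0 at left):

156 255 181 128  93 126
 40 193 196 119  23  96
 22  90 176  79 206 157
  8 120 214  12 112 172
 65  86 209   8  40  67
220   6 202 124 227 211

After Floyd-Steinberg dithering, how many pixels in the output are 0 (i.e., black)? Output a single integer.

Answer: 19

Derivation:
(0,0): OLD=156 → NEW=255, ERR=-99
(0,1): OLD=3387/16 → NEW=255, ERR=-693/16
(0,2): OLD=41485/256 → NEW=255, ERR=-23795/256
(0,3): OLD=357723/4096 → NEW=0, ERR=357723/4096
(0,4): OLD=8598909/65536 → NEW=255, ERR=-8112771/65536
(0,5): OLD=75331179/1048576 → NEW=0, ERR=75331179/1048576
(1,0): OLD=241/256 → NEW=0, ERR=241/256
(1,1): OLD=320023/2048 → NEW=255, ERR=-202217/2048
(1,2): OLD=9006179/65536 → NEW=255, ERR=-7705501/65536
(1,3): OLD=17257511/262144 → NEW=0, ERR=17257511/262144
(1,4): OLD=537635221/16777216 → NEW=0, ERR=537635221/16777216
(1,5): OLD=33482875267/268435456 → NEW=0, ERR=33482875267/268435456
(2,0): OLD=123885/32768 → NEW=0, ERR=123885/32768
(2,1): OLD=40696703/1048576 → NEW=0, ERR=40696703/1048576
(2,2): OLD=2724781885/16777216 → NEW=255, ERR=-1553408195/16777216
(2,3): OLD=7747622293/134217728 → NEW=0, ERR=7747622293/134217728
(2,4): OLD=1154361109823/4294967296 → NEW=255, ERR=59144449343/4294967296
(2,5): OLD=14019233630889/68719476736 → NEW=255, ERR=-3504232936791/68719476736
(3,0): OLD=276129437/16777216 → NEW=0, ERR=276129437/16777216
(3,1): OLD=16402050777/134217728 → NEW=0, ERR=16402050777/134217728
(3,2): OLD=270345786587/1073741824 → NEW=255, ERR=-3458378533/1073741824
(3,3): OLD=1747179538897/68719476736 → NEW=0, ERR=1747179538897/68719476736
(3,4): OLD=66780599417137/549755813888 → NEW=0, ERR=66780599417137/549755813888
(3,5): OLD=1847793367783999/8796093022208 → NEW=255, ERR=-395210352879041/8796093022208
(4,0): OLD=199837766931/2147483648 → NEW=0, ERR=199837766931/2147483648
(4,1): OLD=5680560227063/34359738368 → NEW=255, ERR=-3081173056777/34359738368
(4,2): OLD=199194214894261/1099511627776 → NEW=255, ERR=-81181250188619/1099511627776
(4,3): OLD=109385317031785/17592186044416 → NEW=0, ERR=109385317031785/17592186044416
(4,4): OLD=20785608039074041/281474976710656 → NEW=0, ERR=20785608039074041/281474976710656
(4,5): OLD=418198441748269103/4503599627370496 → NEW=0, ERR=418198441748269103/4503599627370496
(5,0): OLD=127689781239509/549755813888 → NEW=255, ERR=-12497951301931/549755813888
(5,1): OLD=-703632704942043/17592186044416 → NEW=0, ERR=-703632704942043/17592186044416
(5,2): OLD=22094305845947111/140737488355328 → NEW=255, ERR=-13793753684661529/140737488355328
(5,3): OLD=415659051640158557/4503599627370496 → NEW=0, ERR=415659051640158557/4503599627370496
(5,4): OLD=2776516727202702365/9007199254740992 → NEW=255, ERR=479680917243749405/9007199254740992
(5,5): OLD=38613194979444895169/144115188075855872 → NEW=255, ERR=1863822020101647809/144115188075855872
Output grid:
  Row 0: ###.#.  (2 black, running=2)
  Row 1: .##...  (4 black, running=6)
  Row 2: ..#.##  (3 black, running=9)
  Row 3: ..#..#  (4 black, running=13)
  Row 4: .##...  (4 black, running=17)
  Row 5: #.#.##  (2 black, running=19)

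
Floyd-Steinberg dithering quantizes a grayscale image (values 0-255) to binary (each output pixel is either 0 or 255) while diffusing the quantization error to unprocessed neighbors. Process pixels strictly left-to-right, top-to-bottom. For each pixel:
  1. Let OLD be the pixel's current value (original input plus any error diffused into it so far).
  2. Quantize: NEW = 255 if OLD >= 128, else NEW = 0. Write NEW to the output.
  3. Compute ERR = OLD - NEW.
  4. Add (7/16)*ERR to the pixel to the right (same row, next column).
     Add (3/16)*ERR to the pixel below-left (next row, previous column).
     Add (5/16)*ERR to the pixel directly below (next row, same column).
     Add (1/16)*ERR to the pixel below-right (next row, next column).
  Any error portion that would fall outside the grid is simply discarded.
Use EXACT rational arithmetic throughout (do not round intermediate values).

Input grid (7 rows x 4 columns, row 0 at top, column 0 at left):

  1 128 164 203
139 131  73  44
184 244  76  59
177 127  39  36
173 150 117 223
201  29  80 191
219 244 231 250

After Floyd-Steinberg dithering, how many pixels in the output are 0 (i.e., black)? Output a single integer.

(0,0): OLD=1 → NEW=0, ERR=1
(0,1): OLD=2055/16 → NEW=255, ERR=-2025/16
(0,2): OLD=27809/256 → NEW=0, ERR=27809/256
(0,3): OLD=1026151/4096 → NEW=255, ERR=-18329/4096
(1,0): OLD=29589/256 → NEW=0, ERR=29589/256
(1,1): OLD=332691/2048 → NEW=255, ERR=-189549/2048
(1,2): OLD=3781775/65536 → NEW=0, ERR=3781775/65536
(1,3): OLD=78262553/1048576 → NEW=0, ERR=78262553/1048576
(2,0): OLD=6644225/32768 → NEW=255, ERR=-1711615/32768
(2,1): OLD=220482203/1048576 → NEW=255, ERR=-46904677/1048576
(2,2): OLD=173377031/2097152 → NEW=0, ERR=173377031/2097152
(2,3): OLD=4096993035/33554432 → NEW=0, ERR=4096993035/33554432
(3,0): OLD=2554994801/16777216 → NEW=255, ERR=-1723195279/16777216
(3,1): OLD=21561263663/268435456 → NEW=0, ERR=21561263663/268435456
(3,2): OLD=515714105553/4294967296 → NEW=0, ERR=515714105553/4294967296
(3,3): OLD=9061051603255/68719476736 → NEW=255, ERR=-8462414964425/68719476736
(4,0): OLD=669857510877/4294967296 → NEW=255, ERR=-425359149603/4294967296
(4,1): OLD=5080656440727/34359738368 → NEW=255, ERR=-3681076843113/34359738368
(4,2): OLD=98497351694903/1099511627776 → NEW=0, ERR=98497351694903/1099511627776
(4,3): OLD=4067568563636657/17592186044416 → NEW=255, ERR=-418438877689423/17592186044416
(5,0): OLD=82443322078029/549755813888 → NEW=255, ERR=-57744410463411/549755813888
(5,1): OLD=-700620533311429/17592186044416 → NEW=0, ERR=-700620533311429/17592186044416
(5,2): OLD=698544205078831/8796093022208 → NEW=0, ERR=698544205078831/8796093022208
(5,3): OLD=63025102661510263/281474976710656 → NEW=255, ERR=-8751016399707017/281474976710656
(6,0): OLD=50302052625553617/281474976710656 → NEW=255, ERR=-21474066435663663/281474976710656
(6,1): OLD=930005306894142407/4503599627370496 → NEW=255, ERR=-218412598085334073/4503599627370496
(6,2): OLD=16305281557452159425/72057594037927936 → NEW=255, ERR=-2069404922219464255/72057594037927936
(6,3): OLD=268265714832556296007/1152921504606846976 → NEW=255, ERR=-25729268842189682873/1152921504606846976
Output grid:
  Row 0: .#.#  (2 black, running=2)
  Row 1: .#..  (3 black, running=5)
  Row 2: ##..  (2 black, running=7)
  Row 3: #..#  (2 black, running=9)
  Row 4: ##.#  (1 black, running=10)
  Row 5: #..#  (2 black, running=12)
  Row 6: ####  (0 black, running=12)

Answer: 12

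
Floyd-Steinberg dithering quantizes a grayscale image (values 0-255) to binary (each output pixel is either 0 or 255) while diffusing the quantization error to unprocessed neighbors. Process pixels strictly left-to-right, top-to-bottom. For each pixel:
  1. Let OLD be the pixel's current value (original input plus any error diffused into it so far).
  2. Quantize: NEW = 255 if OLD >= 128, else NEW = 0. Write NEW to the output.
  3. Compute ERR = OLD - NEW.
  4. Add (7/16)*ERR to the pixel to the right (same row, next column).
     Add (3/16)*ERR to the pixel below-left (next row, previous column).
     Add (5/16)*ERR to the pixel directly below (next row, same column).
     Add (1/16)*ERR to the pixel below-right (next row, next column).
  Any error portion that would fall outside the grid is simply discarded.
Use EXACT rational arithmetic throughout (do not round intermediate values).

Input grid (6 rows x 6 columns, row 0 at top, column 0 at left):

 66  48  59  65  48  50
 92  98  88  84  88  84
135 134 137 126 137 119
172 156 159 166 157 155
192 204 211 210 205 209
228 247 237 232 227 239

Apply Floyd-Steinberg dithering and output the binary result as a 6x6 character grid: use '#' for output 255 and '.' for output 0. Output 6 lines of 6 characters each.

Answer: ......
.#.#.#
#.#.#.
##.###
####.#
######

Derivation:
(0,0): OLD=66 → NEW=0, ERR=66
(0,1): OLD=615/8 → NEW=0, ERR=615/8
(0,2): OLD=11857/128 → NEW=0, ERR=11857/128
(0,3): OLD=216119/2048 → NEW=0, ERR=216119/2048
(0,4): OLD=3085697/32768 → NEW=0, ERR=3085697/32768
(0,5): OLD=47814279/524288 → NEW=0, ERR=47814279/524288
(1,0): OLD=16261/128 → NEW=0, ERR=16261/128
(1,1): OLD=203875/1024 → NEW=255, ERR=-57245/1024
(1,2): OLD=3836511/32768 → NEW=0, ERR=3836511/32768
(1,3): OLD=25119443/131072 → NEW=255, ERR=-8303917/131072
(1,4): OLD=951312889/8388608 → NEW=0, ERR=951312889/8388608
(1,5): OLD=22548560127/134217728 → NEW=255, ERR=-11676960513/134217728
(2,0): OLD=2690545/16384 → NEW=255, ERR=-1487375/16384
(2,1): OLD=55944491/524288 → NEW=0, ERR=55944491/524288
(2,2): OLD=1718815169/8388608 → NEW=255, ERR=-420279871/8388608
(2,3): OLD=7574153337/67108864 → NEW=0, ERR=7574153337/67108864
(2,4): OLD=432814345067/2147483648 → NEW=255, ERR=-114793985173/2147483648
(2,5): OLD=2594630228125/34359738368 → NEW=0, ERR=2594630228125/34359738368
(3,0): OLD=1372694049/8388608 → NEW=255, ERR=-766400991/8388608
(3,1): OLD=9013171149/67108864 → NEW=255, ERR=-8099589171/67108864
(3,2): OLD=63549992919/536870912 → NEW=0, ERR=63549992919/536870912
(3,3): OLD=8243007302245/34359738368 → NEW=255, ERR=-518725981595/34359738368
(3,4): OLD=42579459644165/274877906944 → NEW=255, ERR=-27514406626555/274877906944
(3,5): OLD=578187941858091/4398046511104 → NEW=255, ERR=-543313918473429/4398046511104
(4,0): OLD=151203623055/1073741824 → NEW=255, ERR=-122600542065/1073741824
(4,1): OLD=2281723016067/17179869184 → NEW=255, ERR=-2099143625853/17179869184
(4,2): OLD=101243296102169/549755813888 → NEW=255, ERR=-38944436439271/549755813888
(4,3): OLD=1433059154050909/8796093022208 → NEW=255, ERR=-809944566612131/8796093022208
(4,4): OLD=15386590724179629/140737488355328 → NEW=0, ERR=15386590724179629/140737488355328
(4,5): OLD=477314692980929435/2251799813685248 → NEW=255, ERR=-96894259508808805/2251799813685248
(5,0): OLD=46566688540473/274877906944 → NEW=255, ERR=-23527177730247/274877906944
(5,1): OLD=1327786721270345/8796093022208 → NEW=255, ERR=-915216999392695/8796093022208
(5,2): OLD=10164057796524531/70368744177664 → NEW=255, ERR=-7779971968779789/70368744177664
(5,3): OLD=384892380327175521/2251799813685248 → NEW=255, ERR=-189316572162562719/2251799813685248
(5,4): OLD=948277448565265009/4503599627370496 → NEW=255, ERR=-200140456414211471/4503599627370496
(5,5): OLD=15344210088250956485/72057594037927936 → NEW=255, ERR=-3030476391420667195/72057594037927936
Row 0: ......
Row 1: .#.#.#
Row 2: #.#.#.
Row 3: ##.###
Row 4: ####.#
Row 5: ######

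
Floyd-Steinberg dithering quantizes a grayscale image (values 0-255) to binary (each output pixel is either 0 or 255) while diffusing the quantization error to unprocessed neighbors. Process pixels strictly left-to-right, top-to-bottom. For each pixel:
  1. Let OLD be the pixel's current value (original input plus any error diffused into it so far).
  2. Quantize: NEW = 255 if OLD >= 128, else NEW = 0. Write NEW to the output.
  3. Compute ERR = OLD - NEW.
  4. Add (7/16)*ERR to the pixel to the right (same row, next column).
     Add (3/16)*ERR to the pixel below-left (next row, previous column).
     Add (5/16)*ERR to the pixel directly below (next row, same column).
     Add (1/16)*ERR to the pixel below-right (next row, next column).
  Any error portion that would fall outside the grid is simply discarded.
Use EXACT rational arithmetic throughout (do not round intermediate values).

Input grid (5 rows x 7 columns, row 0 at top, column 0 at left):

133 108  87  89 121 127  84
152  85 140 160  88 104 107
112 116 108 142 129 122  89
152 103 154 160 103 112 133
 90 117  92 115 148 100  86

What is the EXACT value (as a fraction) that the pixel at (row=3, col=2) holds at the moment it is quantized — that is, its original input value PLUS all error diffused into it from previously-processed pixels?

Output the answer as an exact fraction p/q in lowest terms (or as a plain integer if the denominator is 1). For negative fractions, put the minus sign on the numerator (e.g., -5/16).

(0,0): OLD=133 → NEW=255, ERR=-122
(0,1): OLD=437/8 → NEW=0, ERR=437/8
(0,2): OLD=14195/128 → NEW=0, ERR=14195/128
(0,3): OLD=281637/2048 → NEW=255, ERR=-240603/2048
(0,4): OLD=2280707/32768 → NEW=0, ERR=2280707/32768
(0,5): OLD=82549525/524288 → NEW=255, ERR=-51143915/524288
(0,6): OLD=346635667/8388608 → NEW=0, ERR=346635667/8388608
(1,0): OLD=15887/128 → NEW=0, ERR=15887/128
(1,1): OLD=173609/1024 → NEW=255, ERR=-87511/1024
(1,2): OLD=3888029/32768 → NEW=0, ERR=3888029/32768
(1,3): OLD=25582521/131072 → NEW=255, ERR=-7840839/131072
(1,4): OLD=486084459/8388608 → NEW=0, ERR=486084459/8388608
(1,5): OLD=7446744859/67108864 → NEW=0, ERR=7446744859/67108864
(1,6): OLD=174336594741/1073741824 → NEW=255, ERR=-99467570379/1073741824
(2,0): OLD=2207955/16384 → NEW=255, ERR=-1969965/16384
(2,1): OLD=34967297/524288 → NEW=0, ERR=34967297/524288
(2,2): OLD=1322887363/8388608 → NEW=255, ERR=-816207677/8388608
(2,3): OLD=6644991979/67108864 → NEW=0, ERR=6644991979/67108864
(2,4): OLD=111398371259/536870912 → NEW=255, ERR=-25503711301/536870912
(2,5): OLD=2098447770569/17179869184 → NEW=0, ERR=2098447770569/17179869184
(2,6): OLD=33102229165583/274877906944 → NEW=0, ERR=33102229165583/274877906944
(3,0): OLD=1064775907/8388608 → NEW=0, ERR=1064775907/8388608
(3,1): OLD=10308997991/67108864 → NEW=255, ERR=-6803762329/67108864
(3,2): OLD=54746193733/536870912 → NEW=0, ERR=54746193733/536870912
Target (3,2): original=154, with diffused error = 54746193733/536870912

Answer: 54746193733/536870912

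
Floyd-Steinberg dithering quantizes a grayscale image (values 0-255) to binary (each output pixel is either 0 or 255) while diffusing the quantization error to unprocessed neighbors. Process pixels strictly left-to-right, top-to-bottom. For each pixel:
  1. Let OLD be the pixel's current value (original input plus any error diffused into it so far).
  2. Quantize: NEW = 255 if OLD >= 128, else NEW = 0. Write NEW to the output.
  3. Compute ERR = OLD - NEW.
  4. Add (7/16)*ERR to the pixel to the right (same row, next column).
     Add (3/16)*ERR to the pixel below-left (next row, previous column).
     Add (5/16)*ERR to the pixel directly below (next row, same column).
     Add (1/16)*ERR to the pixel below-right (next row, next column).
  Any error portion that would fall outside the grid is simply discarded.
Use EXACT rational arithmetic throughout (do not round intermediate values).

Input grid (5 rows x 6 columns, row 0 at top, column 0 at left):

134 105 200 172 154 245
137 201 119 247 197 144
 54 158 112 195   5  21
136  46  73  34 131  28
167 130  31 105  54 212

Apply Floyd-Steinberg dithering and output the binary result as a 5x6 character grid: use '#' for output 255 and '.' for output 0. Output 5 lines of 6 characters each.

Answer: #.##.#
.#.###
.###..
#.....
#..#.#

Derivation:
(0,0): OLD=134 → NEW=255, ERR=-121
(0,1): OLD=833/16 → NEW=0, ERR=833/16
(0,2): OLD=57031/256 → NEW=255, ERR=-8249/256
(0,3): OLD=646769/4096 → NEW=255, ERR=-397711/4096
(0,4): OLD=7308567/65536 → NEW=0, ERR=7308567/65536
(0,5): OLD=308061089/1048576 → NEW=255, ERR=40674209/1048576
(1,0): OLD=27891/256 → NEW=0, ERR=27891/256
(1,1): OLD=514725/2048 → NEW=255, ERR=-7515/2048
(1,2): OLD=6053769/65536 → NEW=0, ERR=6053769/65536
(1,3): OLD=72342933/262144 → NEW=255, ERR=5496213/262144
(1,4): OLD=4063899487/16777216 → NEW=255, ERR=-214290593/16777216
(1,5): OLD=42279601385/268435456 → NEW=255, ERR=-26171439895/268435456
(2,0): OLD=2862567/32768 → NEW=0, ERR=2862567/32768
(2,1): OLD=229849949/1048576 → NEW=255, ERR=-37536931/1048576
(2,2): OLD=2162698071/16777216 → NEW=255, ERR=-2115492009/16777216
(2,3): OLD=20101075551/134217728 → NEW=255, ERR=-14124445089/134217728
(2,4): OLD=-266296839779/4294967296 → NEW=0, ERR=-266296839779/4294967296
(2,5): OLD=-2569542450405/68719476736 → NEW=0, ERR=-2569542450405/68719476736
(3,0): OLD=2627101303/16777216 → NEW=255, ERR=-1651088777/16777216
(3,1): OLD=-3546693333/134217728 → NEW=0, ERR=-3546693333/134217728
(3,2): OLD=70855089/1073741824 → NEW=0, ERR=70855089/1073741824
(3,3): OLD=-1261921536365/68719476736 → NEW=0, ERR=-1261921536365/68719476736
(3,4): OLD=49479241032499/549755813888 → NEW=0, ERR=49479241032499/549755813888
(3,5): OLD=455777598341405/8796093022208 → NEW=0, ERR=455777598341405/8796093022208
(4,0): OLD=281946138137/2147483648 → NEW=255, ERR=-265662192103/2147483648
(4,1): OLD=2112480943557/34359738368 → NEW=0, ERR=2112480943557/34359738368
(4,2): OLD=58080595703743/1099511627776 → NEW=0, ERR=58080595703743/1099511627776
(4,3): OLD=2449737983486811/17592186044416 → NEW=255, ERR=-2036269457839269/17592186044416
(4,4): OLD=11274054779439371/281474976710656 → NEW=0, ERR=11274054779439371/281474976710656
(4,5): OLD=1131939291601885037/4503599627370496 → NEW=255, ERR=-16478613377591443/4503599627370496
Row 0: #.##.#
Row 1: .#.###
Row 2: .###..
Row 3: #.....
Row 4: #..#.#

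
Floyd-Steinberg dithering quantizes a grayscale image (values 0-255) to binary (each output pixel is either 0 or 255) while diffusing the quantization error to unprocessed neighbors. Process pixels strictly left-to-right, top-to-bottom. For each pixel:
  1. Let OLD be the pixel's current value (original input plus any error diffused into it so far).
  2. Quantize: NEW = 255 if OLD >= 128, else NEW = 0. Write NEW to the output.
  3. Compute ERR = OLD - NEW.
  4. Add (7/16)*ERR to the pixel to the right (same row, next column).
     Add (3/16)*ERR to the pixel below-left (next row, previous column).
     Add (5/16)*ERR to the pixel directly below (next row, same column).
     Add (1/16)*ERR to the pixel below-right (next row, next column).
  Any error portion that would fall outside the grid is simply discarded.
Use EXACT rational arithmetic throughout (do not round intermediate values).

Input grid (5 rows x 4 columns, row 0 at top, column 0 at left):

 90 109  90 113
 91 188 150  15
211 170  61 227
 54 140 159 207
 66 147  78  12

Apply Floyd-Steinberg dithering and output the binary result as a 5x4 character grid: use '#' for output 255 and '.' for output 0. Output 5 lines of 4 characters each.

(0,0): OLD=90 → NEW=0, ERR=90
(0,1): OLD=1187/8 → NEW=255, ERR=-853/8
(0,2): OLD=5549/128 → NEW=0, ERR=5549/128
(0,3): OLD=270267/2048 → NEW=255, ERR=-251973/2048
(1,0): OLD=12689/128 → NEW=0, ERR=12689/128
(1,1): OLD=216887/1024 → NEW=255, ERR=-44233/1024
(1,2): OLD=3765571/32768 → NEW=0, ERR=3765571/32768
(1,3): OLD=15486021/524288 → NEW=0, ERR=15486021/524288
(2,0): OLD=3831885/16384 → NEW=255, ERR=-346035/16384
(2,1): OLD=91752287/524288 → NEW=255, ERR=-41941153/524288
(2,2): OLD=67896683/1048576 → NEW=0, ERR=67896683/1048576
(2,3): OLD=4559063295/16777216 → NEW=255, ERR=280873215/16777216
(3,0): OLD=271795773/8388608 → NEW=0, ERR=271795773/8388608
(3,1): OLD=18790110563/134217728 → NEW=255, ERR=-15435410077/134217728
(3,2): OLD=272859928605/2147483648 → NEW=0, ERR=272859928605/2147483648
(3,3): OLD=9341296606795/34359738368 → NEW=255, ERR=579563322955/34359738368
(4,0): OLD=117171352377/2147483648 → NEW=0, ERR=117171352377/2147483648
(4,1): OLD=2762203852139/17179869184 → NEW=255, ERR=-1618662789781/17179869184
(4,2): OLD=39835693703883/549755813888 → NEW=0, ERR=39835693703883/549755813888
(4,3): OLD=500620179752957/8796093022208 → NEW=0, ERR=500620179752957/8796093022208
Row 0: .#.#
Row 1: .#..
Row 2: ##.#
Row 3: .#.#
Row 4: .#..

Answer: .#.#
.#..
##.#
.#.#
.#..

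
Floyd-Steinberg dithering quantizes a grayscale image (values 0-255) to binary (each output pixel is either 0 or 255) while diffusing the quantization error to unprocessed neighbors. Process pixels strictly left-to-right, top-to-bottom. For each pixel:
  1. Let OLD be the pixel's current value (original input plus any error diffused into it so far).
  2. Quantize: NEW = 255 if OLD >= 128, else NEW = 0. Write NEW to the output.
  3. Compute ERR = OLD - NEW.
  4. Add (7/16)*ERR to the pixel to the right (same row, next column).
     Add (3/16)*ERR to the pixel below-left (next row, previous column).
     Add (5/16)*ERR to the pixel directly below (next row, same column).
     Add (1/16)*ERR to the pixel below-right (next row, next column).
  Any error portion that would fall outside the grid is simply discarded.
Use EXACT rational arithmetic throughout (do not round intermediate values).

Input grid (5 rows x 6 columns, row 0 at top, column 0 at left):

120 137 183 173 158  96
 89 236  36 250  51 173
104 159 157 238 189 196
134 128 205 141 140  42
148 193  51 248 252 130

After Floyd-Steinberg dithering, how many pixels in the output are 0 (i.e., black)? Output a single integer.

Answer: 13

Derivation:
(0,0): OLD=120 → NEW=0, ERR=120
(0,1): OLD=379/2 → NEW=255, ERR=-131/2
(0,2): OLD=4939/32 → NEW=255, ERR=-3221/32
(0,3): OLD=66029/512 → NEW=255, ERR=-64531/512
(0,4): OLD=842619/8192 → NEW=0, ERR=842619/8192
(0,5): OLD=18481245/131072 → NEW=255, ERR=-14942115/131072
(1,0): OLD=3655/32 → NEW=0, ERR=3655/32
(1,1): OLD=65057/256 → NEW=255, ERR=-223/256
(1,2): OLD=-193019/8192 → NEW=0, ERR=-193019/8192
(1,3): OLD=6989417/32768 → NEW=255, ERR=-1366423/32768
(1,4): OLD=74758147/2097152 → NEW=0, ERR=74758147/2097152
(1,5): OLD=5348565029/33554432 → NEW=255, ERR=-3207815131/33554432
(2,0): OLD=571515/4096 → NEW=255, ERR=-472965/4096
(2,1): OLD=14539881/131072 → NEW=0, ERR=14539881/131072
(2,2): OLD=399079259/2097152 → NEW=255, ERR=-135694501/2097152
(2,3): OLD=3386849763/16777216 → NEW=255, ERR=-891340317/16777216
(2,4): OLD=83947827145/536870912 → NEW=255, ERR=-52954255415/536870912
(2,5): OLD=1075460267279/8589934592 → NEW=0, ERR=1075460267279/8589934592
(3,0): OLD=248963611/2097152 → NEW=0, ERR=248963611/2097152
(3,1): OLD=3275830735/16777216 → NEW=255, ERR=-1002359345/16777216
(3,2): OLD=20886028421/134217728 → NEW=255, ERR=-13339492219/134217728
(3,3): OLD=501459986119/8589934592 → NEW=0, ERR=501459986119/8589934592
(3,4): OLD=10642673757623/68719476736 → NEW=255, ERR=-6880792810057/68719476736
(3,5): OLD=34254204694233/1099511627776 → NEW=0, ERR=34254204694233/1099511627776
(4,0): OLD=46679913893/268435456 → NEW=255, ERR=-21771127387/268435456
(4,1): OLD=548172437713/4294967296 → NEW=0, ERR=548172437713/4294967296
(4,2): OLD=11406335218691/137438953472 → NEW=0, ERR=11406335218691/137438953472
(4,3): OLD=610374515904655/2199023255552 → NEW=255, ERR=49623585738895/2199023255552
(4,4): OLD=8446799001560671/35184372088832 → NEW=255, ERR=-525215881091489/35184372088832
(4,5): OLD=71464689609458233/562949953421312 → NEW=0, ERR=71464689609458233/562949953421312
Output grid:
  Row 0: .###.#  (2 black, running=2)
  Row 1: .#.#.#  (3 black, running=5)
  Row 2: #.###.  (2 black, running=7)
  Row 3: .##.#.  (3 black, running=10)
  Row 4: #..##.  (3 black, running=13)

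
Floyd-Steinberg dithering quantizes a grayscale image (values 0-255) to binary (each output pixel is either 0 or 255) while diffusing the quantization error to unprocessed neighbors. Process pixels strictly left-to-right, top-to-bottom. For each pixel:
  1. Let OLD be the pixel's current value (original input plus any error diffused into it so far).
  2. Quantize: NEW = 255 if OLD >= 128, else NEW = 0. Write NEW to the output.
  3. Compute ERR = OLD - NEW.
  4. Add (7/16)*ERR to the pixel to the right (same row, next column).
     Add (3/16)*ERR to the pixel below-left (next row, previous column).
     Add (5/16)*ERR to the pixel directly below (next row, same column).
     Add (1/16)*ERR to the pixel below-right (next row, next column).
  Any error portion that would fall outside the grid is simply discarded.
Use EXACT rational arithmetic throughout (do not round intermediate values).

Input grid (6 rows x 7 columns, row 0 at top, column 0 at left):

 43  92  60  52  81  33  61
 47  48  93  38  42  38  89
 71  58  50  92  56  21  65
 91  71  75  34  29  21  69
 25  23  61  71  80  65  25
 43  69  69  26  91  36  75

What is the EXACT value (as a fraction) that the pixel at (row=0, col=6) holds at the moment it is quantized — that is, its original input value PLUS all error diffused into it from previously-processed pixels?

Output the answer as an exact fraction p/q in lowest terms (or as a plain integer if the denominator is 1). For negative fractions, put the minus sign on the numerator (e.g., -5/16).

Answer: 1665478043/16777216

Derivation:
(0,0): OLD=43 → NEW=0, ERR=43
(0,1): OLD=1773/16 → NEW=0, ERR=1773/16
(0,2): OLD=27771/256 → NEW=0, ERR=27771/256
(0,3): OLD=407389/4096 → NEW=0, ERR=407389/4096
(0,4): OLD=8160139/65536 → NEW=0, ERR=8160139/65536
(0,5): OLD=91723981/1048576 → NEW=0, ERR=91723981/1048576
(0,6): OLD=1665478043/16777216 → NEW=0, ERR=1665478043/16777216
Target (0,6): original=61, with diffused error = 1665478043/16777216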